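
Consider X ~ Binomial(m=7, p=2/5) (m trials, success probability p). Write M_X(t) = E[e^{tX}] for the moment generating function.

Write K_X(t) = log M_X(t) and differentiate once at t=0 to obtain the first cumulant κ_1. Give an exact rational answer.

κ_1 = dK/dt |_{t=0} = 14/5

M_X(t) = (2*e^(t)/5 + 3/5)^7
K_X(t) = log M_X(t) = 7*log(2*e^(t)/5 + 3/5)
dK/dt = 14*e^(t)/(2*e^(t) + 3)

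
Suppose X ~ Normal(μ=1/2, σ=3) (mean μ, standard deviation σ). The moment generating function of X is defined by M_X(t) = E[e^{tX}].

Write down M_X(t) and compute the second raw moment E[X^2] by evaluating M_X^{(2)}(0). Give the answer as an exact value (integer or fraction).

M_X(t) = e^(9*t^2/2 + t/2)
D^2[M](t) = 81*t^2*e^(t/2)*e^(9*t^2/2) + 9*t*e^(t/2)*e^(9*t^2/2) + 37*e^(t/2)*e^(9*t^2/2)/4

E[X^2] = D^2[M](0) = 37/4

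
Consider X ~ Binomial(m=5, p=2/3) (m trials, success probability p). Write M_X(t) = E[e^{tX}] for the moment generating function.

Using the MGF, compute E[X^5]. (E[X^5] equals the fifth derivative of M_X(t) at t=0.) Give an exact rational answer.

M_X(t) = (2*e^(t)/3 + 1/3)^5
M′(t) = 160*e^(5*t)/243 + 320*e^(4*t)/243 + 80*e^(3*t)/81 + 80*e^(2*t)/243 + 10*e^(t)/243
M′′(t) = 800*e^(5*t)/243 + 1280*e^(4*t)/243 + 80*e^(3*t)/27 + 160*e^(2*t)/243 + 10*e^(t)/243
M′′′(t) = 4000*e^(5*t)/243 + 5120*e^(4*t)/243 + 80*e^(3*t)/9 + 320*e^(2*t)/243 + 10*e^(t)/243
M′′′′(t) = 20000*e^(5*t)/243 + 20480*e^(4*t)/243 + 80*e^(3*t)/3 + 640*e^(2*t)/243 + 10*e^(t)/243
M′′′′′(t) = 100000*e^(5*t)/243 + 81920*e^(4*t)/243 + 80*e^(3*t) + 1280*e^(2*t)/243 + 10*e^(t)/243

E[X^5] = M′′′′′(0) = 67550/81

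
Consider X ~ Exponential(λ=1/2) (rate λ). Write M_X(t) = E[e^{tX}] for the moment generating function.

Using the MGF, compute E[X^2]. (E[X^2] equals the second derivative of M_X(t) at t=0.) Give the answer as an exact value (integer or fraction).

M_X(t) = 1/(2*(1/2 - t))
M′(t) = 2/(4*t^2 - 4*t + 1)
M′′(t) = -8/(8*t^3 - 12*t^2 + 6*t - 1)

E[X^2] = M′′(0) = 8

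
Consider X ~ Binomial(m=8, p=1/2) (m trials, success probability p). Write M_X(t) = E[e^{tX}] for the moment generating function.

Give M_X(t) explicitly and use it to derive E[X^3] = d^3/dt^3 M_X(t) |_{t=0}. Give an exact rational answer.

E[X^3] = M′′′(0) = 88

M_X(t) = (e^(t)/2 + 1/2)^8
M′(t) = e^(8*t)/32 + 7*e^(7*t)/32 + 21*e^(6*t)/32 + 35*e^(5*t)/32 + 35*e^(4*t)/32 + 21*e^(3*t)/32 + 7*e^(2*t)/32 + e^(t)/32
M′′(t) = e^(8*t)/4 + 49*e^(7*t)/32 + 63*e^(6*t)/16 + 175*e^(5*t)/32 + 35*e^(4*t)/8 + 63*e^(3*t)/32 + 7*e^(2*t)/16 + e^(t)/32
M′′′(t) = 2*e^(8*t) + 343*e^(7*t)/32 + 189*e^(6*t)/8 + 875*e^(5*t)/32 + 35*e^(4*t)/2 + 189*e^(3*t)/32 + 7*e^(2*t)/8 + e^(t)/32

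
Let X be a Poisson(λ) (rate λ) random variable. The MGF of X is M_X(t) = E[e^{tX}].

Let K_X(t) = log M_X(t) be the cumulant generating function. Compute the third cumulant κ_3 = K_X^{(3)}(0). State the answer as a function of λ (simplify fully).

κ_3 = D^3[K](0) = λ

M_X(t) = e^(λ*(e^(t) - 1))
K_X(t) = log M_X(t) = λ*(e^(t) - 1)
D^3[K](t) = λ*e^(t)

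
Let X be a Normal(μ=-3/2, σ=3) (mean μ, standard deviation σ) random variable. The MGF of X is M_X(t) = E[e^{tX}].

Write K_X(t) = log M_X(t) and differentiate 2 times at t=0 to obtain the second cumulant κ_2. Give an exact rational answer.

κ_2 = K′′(0) = 9

M_X(t) = e^(9*t^2/2 - 3*t/2)
K_X(t) = log M_X(t) = 9*t^2/2 - 3*t/2
K′(t) = 9*t - 3/2
K′′(t) = 9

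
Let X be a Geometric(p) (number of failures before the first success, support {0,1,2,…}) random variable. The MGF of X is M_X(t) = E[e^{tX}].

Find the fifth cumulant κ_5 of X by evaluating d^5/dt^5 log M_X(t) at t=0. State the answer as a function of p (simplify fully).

M_X(t) = p/(-(1 - p)*e^(t) + 1)
K_X(t) = log M_X(t) = log(p) - log(-(1 - p)*e^(t) + 1)
dK/dt = (-p*e^(t) + e^(t))/(p*e^(t) - e^(t) + 1)
d^2K/dt^2 = (-p*e^(t) + e^(t))/(p^2*e^(2*t) - 2*p*e^(2*t) + 2*p*e^(t) + e^(2*t) - 2*e^(t) + 1)

κ_5 = d^5K/dt^5 |_{t=0} = (p^4 - 15*p^3 + 50*p^2 - 60*p + 24)/p^5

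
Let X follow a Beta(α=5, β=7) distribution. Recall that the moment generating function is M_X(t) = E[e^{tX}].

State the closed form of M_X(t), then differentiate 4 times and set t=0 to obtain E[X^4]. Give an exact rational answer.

E[X^4] = d^4M/dt^4 |_{t=0} = 2/39

M_X(t) = ₁F₁(5; 12; t)
dM/dt = 5*₁F₁(6; 13; t)/12
d^2M/dt^2 = 5*₁F₁(7; 14; t)/26
d^3M/dt^3 = 5*₁F₁(8; 15; t)/52
d^4M/dt^4 = 2*₁F₁(9; 16; t)/39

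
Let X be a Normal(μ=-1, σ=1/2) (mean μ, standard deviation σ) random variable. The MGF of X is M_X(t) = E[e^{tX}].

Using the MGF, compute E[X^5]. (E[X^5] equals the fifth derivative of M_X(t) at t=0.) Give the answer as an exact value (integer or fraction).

M_X(t) = e^(t^2/8 - t)
M′(t) = t*e^(-t)*e^(t^2/8)/4 - e^(-t)*e^(t^2/8)
M′′(t) = (t^2*e^(t^2/8) - 8*t*e^(t^2/8) + 20*e^(t^2/8))*e^(-t)/16
M′′′(t) = (t^3*e^(t^2/8) - 12*t^2*e^(t^2/8) + 60*t*e^(t^2/8) - 112*e^(t^2/8))*e^(-t)/64
M′′′′(t) = (t^4*e^(t^2/8) - 16*t^3*e^(t^2/8) + 120*t^2*e^(t^2/8) - 448*t*e^(t^2/8) + 688*e^(t^2/8))*e^(-t)/256
M′′′′′(t) = (t^5*e^(t^2/8) - 20*t^4*e^(t^2/8) + 200*t^3*e^(t^2/8) - 1120*t^2*e^(t^2/8) + 3440*t*e^(t^2/8) - 4544*e^(t^2/8))*e^(-t)/1024

E[X^5] = M′′′′′(0) = -71/16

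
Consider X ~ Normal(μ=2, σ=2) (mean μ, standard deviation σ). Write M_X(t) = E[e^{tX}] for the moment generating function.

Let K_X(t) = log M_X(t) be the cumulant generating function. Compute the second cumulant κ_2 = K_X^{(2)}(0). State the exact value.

κ_2 = D^2[K](0) = 4

M_X(t) = e^(2*t^2 + 2*t)
K_X(t) = log M_X(t) = 2*t^2 + 2*t
D^2[K](t) = 4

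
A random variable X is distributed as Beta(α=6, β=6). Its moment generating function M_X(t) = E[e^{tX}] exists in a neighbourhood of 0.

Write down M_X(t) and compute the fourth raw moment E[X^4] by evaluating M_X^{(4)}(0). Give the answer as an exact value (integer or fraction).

M_X(t) = ₁F₁(6; 12; t)
M^(4)(t) = 6*₁F₁(10; 16; t)/65

E[X^4] = M^(4)(0) = 6/65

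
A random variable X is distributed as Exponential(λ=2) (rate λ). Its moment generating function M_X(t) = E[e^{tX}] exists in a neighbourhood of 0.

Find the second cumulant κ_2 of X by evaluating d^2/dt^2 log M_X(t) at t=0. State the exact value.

M_X(t) = 2/(2 - t)
K_X(t) = log M_X(t) = -log(2 - t) + log(2)
K^(2)(t) = 1/(t^2 - 4*t + 4)

κ_2 = K^(2)(0) = 1/4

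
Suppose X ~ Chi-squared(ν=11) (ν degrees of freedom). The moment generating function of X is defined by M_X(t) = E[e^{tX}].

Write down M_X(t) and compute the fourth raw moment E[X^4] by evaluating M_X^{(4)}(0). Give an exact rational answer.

E[X^4] = D^4[M](0) = 36465

M_X(t) = (1 - 2*t)^(-11/2)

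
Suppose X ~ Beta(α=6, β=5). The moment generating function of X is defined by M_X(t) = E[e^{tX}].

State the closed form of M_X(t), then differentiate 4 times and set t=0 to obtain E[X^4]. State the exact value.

E[X^4] = M^(4)(0) = 18/143

M_X(t) = ₁F₁(6; 11; t)
M^(4)(t) = 18*₁F₁(10; 15; t)/143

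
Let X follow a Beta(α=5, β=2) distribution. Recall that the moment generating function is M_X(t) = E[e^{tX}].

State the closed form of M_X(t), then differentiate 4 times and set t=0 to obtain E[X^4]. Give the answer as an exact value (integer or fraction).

E[X^4] = M′′′′(0) = 1/3

M_X(t) = ₁F₁(5; 7; t)
M′(t) = 5*₁F₁(6; 8; t)/7
M′′(t) = 15*₁F₁(7; 9; t)/28
M′′′(t) = 5*₁F₁(8; 10; t)/12
M′′′′(t) = ₁F₁(9; 11; t)/3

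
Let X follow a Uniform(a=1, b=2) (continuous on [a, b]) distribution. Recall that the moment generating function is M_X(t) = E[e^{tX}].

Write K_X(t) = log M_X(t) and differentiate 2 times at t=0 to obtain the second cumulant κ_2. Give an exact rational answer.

M_X(t) = (e^(2*t) - e^(t))/t
K_X(t) = log M_X(t) = -log(t) + log(e^(2*t) - e^(t))
D^2[K](t) = (-t^2*e^(t) + e^(2*t) - 2*e^(t) + 1)/(t^2*e^(2*t) - 2*t^2*e^(t) + t^2)

κ_2 = D^2[K](0) = 1/12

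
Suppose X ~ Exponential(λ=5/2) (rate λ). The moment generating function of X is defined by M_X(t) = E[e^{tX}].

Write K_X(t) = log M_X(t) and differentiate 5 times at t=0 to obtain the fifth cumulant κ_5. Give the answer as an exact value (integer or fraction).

M_X(t) = 5/(2*(5/2 - t))
K_X(t) = log M_X(t) = -log(5/2 - t) - log(2) + log(5)
D^5[K](t) = -768/(32*t^5 - 400*t^4 + 2000*t^3 - 5000*t^2 + 6250*t - 3125)

κ_5 = D^5[K](0) = 768/3125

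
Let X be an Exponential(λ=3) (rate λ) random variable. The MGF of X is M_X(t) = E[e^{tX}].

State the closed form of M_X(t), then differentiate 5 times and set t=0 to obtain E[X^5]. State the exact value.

M_X(t) = 3/(3 - t)
M^(5)(t) = 360/(t^6 - 18*t^5 + 135*t^4 - 540*t^3 + 1215*t^2 - 1458*t + 729)

E[X^5] = M^(5)(0) = 40/81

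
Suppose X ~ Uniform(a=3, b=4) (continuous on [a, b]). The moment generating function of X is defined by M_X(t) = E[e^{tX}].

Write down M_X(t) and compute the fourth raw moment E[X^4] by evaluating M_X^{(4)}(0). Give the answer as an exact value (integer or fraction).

E[X^4] = M′′′′(0) = 781/5

M_X(t) = (e^(4*t) - e^(3*t))/t
M′(t) = (4*t*e^(4*t) - 3*t*e^(3*t) - e^(4*t) + e^(3*t))/t^2
M′′(t) = (16*t^2*e^(4*t) - 9*t^2*e^(3*t) - 8*t*e^(4*t) + 6*t*e^(3*t) + 2*e^(4*t) - 2*e^(3*t))/t^3
M′′′(t) = (64*t^3*e^(4*t) - 27*t^3*e^(3*t) - 48*t^2*e^(4*t) + 27*t^2*e^(3*t) + 24*t*e^(4*t) - 18*t*e^(3*t) - 6*e^(4*t) + 6*e^(3*t))/t^4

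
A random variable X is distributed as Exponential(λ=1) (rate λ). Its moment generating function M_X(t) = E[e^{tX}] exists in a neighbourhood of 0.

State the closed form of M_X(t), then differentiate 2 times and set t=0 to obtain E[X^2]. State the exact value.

M_X(t) = 1/(1 - t)
D^2[M](t) = -2/(t^3 - 3*t^2 + 3*t - 1)

E[X^2] = D^2[M](0) = 2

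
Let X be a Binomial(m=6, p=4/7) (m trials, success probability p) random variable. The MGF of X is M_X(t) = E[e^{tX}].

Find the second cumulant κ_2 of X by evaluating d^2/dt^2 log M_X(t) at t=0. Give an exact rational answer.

κ_2 = K′′(0) = 72/49

M_X(t) = (4*e^(t)/7 + 3/7)^6
K_X(t) = log M_X(t) = 6*log(4*e^(t)/7 + 3/7)
K′(t) = 24*e^(t)/(4*e^(t) + 3)
K′′(t) = 72*e^(t)/(16*e^(2*t) + 24*e^(t) + 9)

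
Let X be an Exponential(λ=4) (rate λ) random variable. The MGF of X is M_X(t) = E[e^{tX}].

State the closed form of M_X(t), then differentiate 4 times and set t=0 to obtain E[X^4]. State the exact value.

M_X(t) = 4/(4 - t)
M′(t) = 4/(t^2 - 8*t + 16)
M′′(t) = -8/(t^3 - 12*t^2 + 48*t - 64)
M′′′(t) = 24/(t^4 - 16*t^3 + 96*t^2 - 256*t + 256)
M′′′′(t) = -96/(t^5 - 20*t^4 + 160*t^3 - 640*t^2 + 1280*t - 1024)

E[X^4] = M′′′′(0) = 3/32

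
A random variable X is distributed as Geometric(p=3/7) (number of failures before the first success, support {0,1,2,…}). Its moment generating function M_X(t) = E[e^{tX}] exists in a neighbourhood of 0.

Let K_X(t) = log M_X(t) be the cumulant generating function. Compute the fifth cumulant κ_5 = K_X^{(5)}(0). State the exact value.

κ_5 = K^(5)(0) = 35420/81

M_X(t) = 3/(7*(1 - 4*e^(t)/7))
K_X(t) = log M_X(t) = -log(1 - 4*e^(t)/7) - log(7) + log(3)
K^(5)(t) = (-1792*e^(4*t) - 34496*e^(3*t) - 60368*e^(2*t) - 9604*e^(t))/(1024*e^(5*t) - 8960*e^(4*t) + 31360*e^(3*t) - 54880*e^(2*t) + 48020*e^(t) - 16807)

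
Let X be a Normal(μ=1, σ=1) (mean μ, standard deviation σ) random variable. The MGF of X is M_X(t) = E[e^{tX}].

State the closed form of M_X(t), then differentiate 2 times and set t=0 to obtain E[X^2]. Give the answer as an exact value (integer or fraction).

E[X^2] = D^2[M](0) = 2

M_X(t) = e^(t^2/2 + t)
D^2[M](t) = t^2*e^(t)*e^(t^2/2) + 2*t*e^(t)*e^(t^2/2) + 2*e^(t)*e^(t^2/2)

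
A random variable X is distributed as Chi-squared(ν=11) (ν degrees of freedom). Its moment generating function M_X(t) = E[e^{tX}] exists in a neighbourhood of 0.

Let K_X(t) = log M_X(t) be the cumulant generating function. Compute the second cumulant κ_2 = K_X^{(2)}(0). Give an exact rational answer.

κ_2 = D^2[K](0) = 22

M_X(t) = (1 - 2*t)^(-11/2)
K_X(t) = log M_X(t) = -11*log(1 - 2*t)/2
D^2[K](t) = 22/(4*t^2 - 4*t + 1)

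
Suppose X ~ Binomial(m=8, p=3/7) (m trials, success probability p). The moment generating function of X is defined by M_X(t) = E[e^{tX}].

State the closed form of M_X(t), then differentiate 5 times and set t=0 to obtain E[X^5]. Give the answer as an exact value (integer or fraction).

E[X^5] = M^(5)(0) = 3560352/2401

M_X(t) = (3*e^(t)/7 + 4/7)^8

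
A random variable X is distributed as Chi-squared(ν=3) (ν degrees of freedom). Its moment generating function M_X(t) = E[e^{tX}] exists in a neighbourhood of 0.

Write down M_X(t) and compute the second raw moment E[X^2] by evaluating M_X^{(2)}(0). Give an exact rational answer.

E[X^2] = D^2[M](0) = 15

M_X(t) = (1 - 2*t)^(-3/2)
D^2[M](t) = -15/(8*t^3*√(1 - 2*t) - 12*t^2*√(1 - 2*t) + 6*t*√(1 - 2*t) - √(1 - 2*t))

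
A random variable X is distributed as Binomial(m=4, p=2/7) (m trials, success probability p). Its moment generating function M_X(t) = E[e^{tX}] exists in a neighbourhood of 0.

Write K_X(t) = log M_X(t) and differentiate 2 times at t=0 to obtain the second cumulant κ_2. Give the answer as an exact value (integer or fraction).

κ_2 = K^(2)(0) = 40/49

M_X(t) = (2*e^(t)/7 + 5/7)^4
K_X(t) = log M_X(t) = 4*log(2*e^(t)/7 + 5/7)
K^(2)(t) = 40*e^(t)/(4*e^(2*t) + 20*e^(t) + 25)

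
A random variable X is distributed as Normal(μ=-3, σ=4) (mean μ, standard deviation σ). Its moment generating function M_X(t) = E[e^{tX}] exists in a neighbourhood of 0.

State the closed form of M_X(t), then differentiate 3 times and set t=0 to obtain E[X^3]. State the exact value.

M_X(t) = e^(8*t^2 - 3*t)
dM/dt = 16*t*e^(-3*t)*e^(8*t^2) - 3*e^(-3*t)*e^(8*t^2)
d^2M/dt^2 = (256*t^2*e^(8*t^2) - 96*t*e^(8*t^2) + 25*e^(8*t^2))*e^(-3*t)
d^3M/dt^3 = (4096*t^3*e^(8*t^2) - 2304*t^2*e^(8*t^2) + 1200*t*e^(8*t^2) - 171*e^(8*t^2))*e^(-3*t)

E[X^3] = d^3M/dt^3 |_{t=0} = -171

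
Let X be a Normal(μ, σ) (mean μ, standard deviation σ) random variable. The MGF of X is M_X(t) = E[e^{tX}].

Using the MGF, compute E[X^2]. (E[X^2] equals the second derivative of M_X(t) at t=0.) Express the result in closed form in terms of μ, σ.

M_X(t) = e^(μ*t + σ^2*t^2/2)
D^2[M](t) = μ^2*e^(μ*t)*e^(σ^2*t^2/2) + 2*μ*σ^2*t*e^(μ*t)*e^(σ^2*t^2/2) + σ^4*t^2*e^(μ*t)*e^(σ^2*t^2/2) + σ^2*e^(μ*t)*e^(σ^2*t^2/2)

E[X^2] = D^2[M](0) = μ^2 + σ^2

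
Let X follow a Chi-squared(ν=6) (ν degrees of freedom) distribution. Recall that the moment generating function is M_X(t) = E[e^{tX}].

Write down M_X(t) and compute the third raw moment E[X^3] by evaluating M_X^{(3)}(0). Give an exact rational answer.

M_X(t) = (1 - 2*t)^(-3)
dM/dt = 6/(16*t^4 - 32*t^3 + 24*t^2 - 8*t + 1)
d^2M/dt^2 = -48/(32*t^5 - 80*t^4 + 80*t^3 - 40*t^2 + 10*t - 1)
d^3M/dt^3 = 480/(64*t^6 - 192*t^5 + 240*t^4 - 160*t^3 + 60*t^2 - 12*t + 1)

E[X^3] = d^3M/dt^3 |_{t=0} = 480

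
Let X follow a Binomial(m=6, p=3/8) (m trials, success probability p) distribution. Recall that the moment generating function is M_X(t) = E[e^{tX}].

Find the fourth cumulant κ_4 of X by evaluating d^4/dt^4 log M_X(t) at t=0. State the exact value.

M_X(t) = (3*e^(t)/8 + 5/8)^6
K_X(t) = log M_X(t) = 6*log(3*e^(t)/8 + 5/8)
D^4[K](t) = (810*e^(3*t) - 5400*e^(2*t) + 2250*e^(t))/(81*e^(4*t) + 540*e^(3*t) + 1350*e^(2*t) + 1500*e^(t) + 625)

κ_4 = D^4[K](0) = -585/1024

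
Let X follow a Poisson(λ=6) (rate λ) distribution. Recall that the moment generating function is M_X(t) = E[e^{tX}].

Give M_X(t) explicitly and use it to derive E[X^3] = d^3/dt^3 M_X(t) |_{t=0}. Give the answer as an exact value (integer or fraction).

M_X(t) = e^(6*e^(t) - 6)
D^3[M](t) = (216*e^(3*t)*e^(6*e^(t)) + 108*e^(2*t)*e^(6*e^(t)) + 6*e^(t)*e^(6*e^(t)))*e^(-6)

E[X^3] = D^3[M](0) = 330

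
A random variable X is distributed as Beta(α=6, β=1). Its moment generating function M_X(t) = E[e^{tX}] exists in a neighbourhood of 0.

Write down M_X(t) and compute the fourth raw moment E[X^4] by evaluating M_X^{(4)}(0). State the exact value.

E[X^4] = d^4M/dt^4 |_{t=0} = 3/5

M_X(t) = ₁F₁(6; 7; t)
dM/dt = 6*₁F₁(7; 8; t)/7
d^2M/dt^2 = 3*₁F₁(8; 9; t)/4
d^3M/dt^3 = 2*₁F₁(9; 10; t)/3
d^4M/dt^4 = 3*₁F₁(10; 11; t)/5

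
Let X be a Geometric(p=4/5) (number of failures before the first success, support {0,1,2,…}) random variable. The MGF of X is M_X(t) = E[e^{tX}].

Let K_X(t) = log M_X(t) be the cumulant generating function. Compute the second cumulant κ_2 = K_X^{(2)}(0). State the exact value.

M_X(t) = 4/(5*(1 - e^(t)/5))
K_X(t) = log M_X(t) = -log(1 - e^(t)/5) - log(5) + 2*log(2)
dK/dt = -e^(t)/(e^(t) - 5)
d^2K/dt^2 = 5*e^(t)/(e^(2*t) - 10*e^(t) + 25)

κ_2 = d^2K/dt^2 |_{t=0} = 5/16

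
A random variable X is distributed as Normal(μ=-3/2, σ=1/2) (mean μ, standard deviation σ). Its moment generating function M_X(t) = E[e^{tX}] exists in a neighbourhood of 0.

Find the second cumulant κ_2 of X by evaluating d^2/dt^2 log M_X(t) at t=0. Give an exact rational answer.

M_X(t) = e^(t^2/8 - 3*t/2)
K_X(t) = log M_X(t) = t^2/8 - 3*t/2
D^2[K](t) = 1/4

κ_2 = D^2[K](0) = 1/4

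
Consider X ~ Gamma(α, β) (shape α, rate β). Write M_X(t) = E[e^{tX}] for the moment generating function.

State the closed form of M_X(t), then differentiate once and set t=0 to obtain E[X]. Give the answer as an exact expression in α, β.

M_X(t) = (β/(β - t))^α
M^(1)(t) = -α*β^α*(1/(β - t))^α/(-β + t)

E[X] = M^(1)(0) = α/β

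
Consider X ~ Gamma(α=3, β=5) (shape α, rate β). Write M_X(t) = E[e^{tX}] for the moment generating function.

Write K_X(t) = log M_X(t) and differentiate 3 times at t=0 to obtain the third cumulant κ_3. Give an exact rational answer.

M_X(t) = 125/(5 - t)^3
K_X(t) = log M_X(t) = -3*log(5 - t) + 3*log(5)
K′(t) = -3/(t - 5)
K′′(t) = 3/(t^2 - 10*t + 25)
K′′′(t) = -6/(t^3 - 15*t^2 + 75*t - 125)

κ_3 = K′′′(0) = 6/125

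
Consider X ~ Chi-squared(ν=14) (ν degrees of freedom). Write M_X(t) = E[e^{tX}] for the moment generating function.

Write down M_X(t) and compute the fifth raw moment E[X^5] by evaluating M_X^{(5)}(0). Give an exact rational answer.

M_X(t) = (1 - 2*t)^(-7)
M^(5)(t) = 1774080/(4096*t^12 - 24576*t^11 + 67584*t^10 - 112640*t^9 + 126720*t^8 - 101376*t^7 + 59136*t^6 - 25344*t^5 + 7920*t^4 - 1760*t^3 + 264*t^2 - 24*t + 1)

E[X^5] = M^(5)(0) = 1774080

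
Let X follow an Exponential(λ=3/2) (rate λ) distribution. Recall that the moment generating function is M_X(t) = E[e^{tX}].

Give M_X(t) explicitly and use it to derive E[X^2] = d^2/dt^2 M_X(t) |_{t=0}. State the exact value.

E[X^2] = d^2M/dt^2 |_{t=0} = 8/9

M_X(t) = 3/(2*(3/2 - t))
dM/dt = 6/(4*t^2 - 12*t + 9)
d^2M/dt^2 = -24/(8*t^3 - 36*t^2 + 54*t - 27)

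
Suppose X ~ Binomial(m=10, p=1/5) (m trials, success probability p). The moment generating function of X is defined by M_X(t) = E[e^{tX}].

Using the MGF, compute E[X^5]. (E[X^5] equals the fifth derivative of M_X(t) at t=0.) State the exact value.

M_X(t) = (e^(t)/5 + 4/5)^10

E[X^5] = M^(5)(0) = 181448/625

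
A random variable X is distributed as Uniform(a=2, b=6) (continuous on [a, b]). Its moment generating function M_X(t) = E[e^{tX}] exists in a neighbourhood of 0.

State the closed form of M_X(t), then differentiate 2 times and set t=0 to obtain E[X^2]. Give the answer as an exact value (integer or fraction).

E[X^2] = d^2M/dt^2 |_{t=0} = 52/3

M_X(t) = (e^(6*t) - e^(2*t))/(4*t)
dM/dt = (6*t*e^(6*t) - 2*t*e^(2*t) - e^(6*t) + e^(2*t))/(4*t^2)
d^2M/dt^2 = (18*t^2*e^(6*t) - 2*t^2*e^(2*t) - 6*t*e^(6*t) + 2*t*e^(2*t) + e^(6*t) - e^(2*t))/(2*t^3)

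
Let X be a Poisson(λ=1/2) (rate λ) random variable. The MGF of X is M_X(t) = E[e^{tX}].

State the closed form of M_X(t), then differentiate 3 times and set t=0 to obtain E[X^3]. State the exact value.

M_X(t) = e^(e^(t)/2 - 1/2)
dM/dt = e^(-1/2)*e^(t)*e^(e^(t)/2)/2
d^2M/dt^2 = (e^(2*t)*e^(e^(t)/2) + 2*e^(t)*e^(e^(t)/2))*e^(-1/2)/4
d^3M/dt^3 = (e^(3*t)*e^(e^(t)/2) + 6*e^(2*t)*e^(e^(t)/2) + 4*e^(t)*e^(e^(t)/2))*e^(-1/2)/8

E[X^3] = d^3M/dt^3 |_{t=0} = 11/8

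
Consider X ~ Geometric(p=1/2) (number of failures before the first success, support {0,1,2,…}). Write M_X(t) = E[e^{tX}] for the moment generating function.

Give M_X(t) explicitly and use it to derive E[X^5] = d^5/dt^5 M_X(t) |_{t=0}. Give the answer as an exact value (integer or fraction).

E[X^5] = M^(5)(0) = 541

M_X(t) = 1/(2*(1 - e^(t)/2))
M^(5)(t) = (e^(5*t) + 52*e^(4*t) + 264*e^(3*t) + 208*e^(2*t) + 16*e^(t))/(e^(6*t) - 12*e^(5*t) + 60*e^(4*t) - 160*e^(3*t) + 240*e^(2*t) - 192*e^(t) + 64)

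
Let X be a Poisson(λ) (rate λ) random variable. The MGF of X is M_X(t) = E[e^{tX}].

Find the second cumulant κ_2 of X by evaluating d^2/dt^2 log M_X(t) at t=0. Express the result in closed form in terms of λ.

κ_2 = D^2[K](0) = λ

M_X(t) = e^(λ*(e^(t) - 1))
K_X(t) = log M_X(t) = λ*(e^(t) - 1)
D^2[K](t) = λ*e^(t)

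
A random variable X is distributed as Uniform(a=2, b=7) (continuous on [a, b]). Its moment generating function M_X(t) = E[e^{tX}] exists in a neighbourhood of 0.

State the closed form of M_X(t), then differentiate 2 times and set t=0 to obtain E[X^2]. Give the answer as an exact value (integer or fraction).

M_X(t) = (e^(7*t) - e^(2*t))/(5*t)
D^2[M](t) = (49*t^2*e^(7*t) - 4*t^2*e^(2*t) - 14*t*e^(7*t) + 4*t*e^(2*t) + 2*e^(7*t) - 2*e^(2*t))/(5*t^3)

E[X^2] = D^2[M](0) = 67/3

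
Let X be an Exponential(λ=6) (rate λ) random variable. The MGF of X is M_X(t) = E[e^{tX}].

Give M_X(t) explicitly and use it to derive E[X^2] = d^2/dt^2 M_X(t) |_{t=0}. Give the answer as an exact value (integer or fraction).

E[X^2] = M^(2)(0) = 1/18

M_X(t) = 6/(6 - t)
M^(2)(t) = -12/(t^3 - 18*t^2 + 108*t - 216)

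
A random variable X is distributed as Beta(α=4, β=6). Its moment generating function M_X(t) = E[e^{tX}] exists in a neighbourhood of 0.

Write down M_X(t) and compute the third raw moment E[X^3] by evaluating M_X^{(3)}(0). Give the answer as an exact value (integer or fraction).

E[X^3] = D^3[M](0) = 1/11

M_X(t) = ₁F₁(4; 10; t)
D^3[M](t) = ₁F₁(7; 13; t)/11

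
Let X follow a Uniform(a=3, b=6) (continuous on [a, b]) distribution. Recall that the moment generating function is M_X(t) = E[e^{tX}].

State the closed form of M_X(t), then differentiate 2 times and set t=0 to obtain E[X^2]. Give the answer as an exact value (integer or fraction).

M_X(t) = (e^(6*t) - e^(3*t))/(3*t)
dM/dt = (6*t*e^(6*t) - 3*t*e^(3*t) - e^(6*t) + e^(3*t))/(3*t^2)
d^2M/dt^2 = (36*t^2*e^(6*t) - 9*t^2*e^(3*t) - 12*t*e^(6*t) + 6*t*e^(3*t) + 2*e^(6*t) - 2*e^(3*t))/(3*t^3)

E[X^2] = d^2M/dt^2 |_{t=0} = 21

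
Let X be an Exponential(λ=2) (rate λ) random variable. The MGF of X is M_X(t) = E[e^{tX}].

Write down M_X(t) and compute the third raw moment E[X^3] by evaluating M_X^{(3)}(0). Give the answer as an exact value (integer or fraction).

E[X^3] = d^3M/dt^3 |_{t=0} = 3/4

M_X(t) = 2/(2 - t)
dM/dt = 2/(t^2 - 4*t + 4)
d^2M/dt^2 = -4/(t^3 - 6*t^2 + 12*t - 8)
d^3M/dt^3 = 12/(t^4 - 8*t^3 + 24*t^2 - 32*t + 16)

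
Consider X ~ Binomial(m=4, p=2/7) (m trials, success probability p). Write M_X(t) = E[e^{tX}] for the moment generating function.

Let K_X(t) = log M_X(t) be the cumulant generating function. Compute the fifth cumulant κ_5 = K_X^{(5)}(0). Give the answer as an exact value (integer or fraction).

M_X(t) = (2*e^(t)/7 + 5/7)^4
K_X(t) = log M_X(t) = 4*log(2*e^(t)/7 + 5/7)
K′(t) = 8*e^(t)/(2*e^(t) + 5)
K′′(t) = 40*e^(t)/(4*e^(2*t) + 20*e^(t) + 25)
K′′′(t) = (-80*e^(2*t) + 200*e^(t))/(8*e^(3*t) + 60*e^(2*t) + 150*e^(t) + 125)
K′′′′(t) = (160*e^(3*t) - 1600*e^(2*t) + 1000*e^(t))/(16*e^(4*t) + 160*e^(3*t) + 600*e^(2*t) + 1000*e^(t) + 625)
K′′′′′(t) = (-320*e^(4*t) + 8800*e^(3*t) - 22000*e^(2*t) + 5000*e^(t))/(32*e^(5*t) + 400*e^(4*t) + 2000*e^(3*t) + 5000*e^(2*t) + 6250*e^(t) + 3125)

κ_5 = K′′′′′(0) = -8520/16807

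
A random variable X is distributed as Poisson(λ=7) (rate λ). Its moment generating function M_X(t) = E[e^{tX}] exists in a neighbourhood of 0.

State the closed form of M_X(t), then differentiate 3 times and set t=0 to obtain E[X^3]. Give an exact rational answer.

E[X^3] = D^3[M](0) = 497

M_X(t) = e^(7*e^(t) - 7)
D^3[M](t) = (343*e^(3*t)*e^(7*e^(t)) + 147*e^(2*t)*e^(7*e^(t)) + 7*e^(t)*e^(7*e^(t)))*e^(-7)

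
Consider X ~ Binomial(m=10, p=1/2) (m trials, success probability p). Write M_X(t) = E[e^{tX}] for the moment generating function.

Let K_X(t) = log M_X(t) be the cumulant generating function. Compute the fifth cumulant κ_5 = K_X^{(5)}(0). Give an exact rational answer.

M_X(t) = (e^(t)/2 + 1/2)^10
K_X(t) = log M_X(t) = 10*log(e^(t)/2 + 1/2)
dK/dt = 10*e^(t)/(e^(t) + 1)
d^2K/dt^2 = 10*e^(t)/(e^(2*t) + 2*e^(t) + 1)
d^3K/dt^3 = (-10*e^(2*t) + 10*e^(t))/(e^(3*t) + 3*e^(2*t) + 3*e^(t) + 1)
d^4K/dt^4 = (10*e^(3*t) - 40*e^(2*t) + 10*e^(t))/(e^(4*t) + 4*e^(3*t) + 6*e^(2*t) + 4*e^(t) + 1)
d^5K/dt^5 = (-10*e^(4*t) + 110*e^(3*t) - 110*e^(2*t) + 10*e^(t))/(e^(5*t) + 5*e^(4*t) + 10*e^(3*t) + 10*e^(2*t) + 5*e^(t) + 1)

κ_5 = d^5K/dt^5 |_{t=0} = 0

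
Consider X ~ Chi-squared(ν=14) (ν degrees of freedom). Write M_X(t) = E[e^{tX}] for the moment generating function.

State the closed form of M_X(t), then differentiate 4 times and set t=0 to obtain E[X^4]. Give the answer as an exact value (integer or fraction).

M_X(t) = (1 - 2*t)^(-7)
M^(4)(t) = -80640/(2048*t^11 - 11264*t^10 + 28160*t^9 - 42240*t^8 + 42240*t^7 - 29568*t^6 + 14784*t^5 - 5280*t^4 + 1320*t^3 - 220*t^2 + 22*t - 1)

E[X^4] = M^(4)(0) = 80640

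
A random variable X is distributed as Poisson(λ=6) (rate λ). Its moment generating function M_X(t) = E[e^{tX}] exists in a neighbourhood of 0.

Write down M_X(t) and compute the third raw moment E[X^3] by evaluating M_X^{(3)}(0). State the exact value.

E[X^3] = d^3M/dt^3 |_{t=0} = 330

M_X(t) = e^(6*e^(t) - 6)
dM/dt = 6*e^(-6)*e^(t)*e^(6*e^(t))
d^2M/dt^2 = (36*e^(2*t)*e^(6*e^(t)) + 6*e^(t)*e^(6*e^(t)))*e^(-6)
d^3M/dt^3 = (216*e^(3*t)*e^(6*e^(t)) + 108*e^(2*t)*e^(6*e^(t)) + 6*e^(t)*e^(6*e^(t)))*e^(-6)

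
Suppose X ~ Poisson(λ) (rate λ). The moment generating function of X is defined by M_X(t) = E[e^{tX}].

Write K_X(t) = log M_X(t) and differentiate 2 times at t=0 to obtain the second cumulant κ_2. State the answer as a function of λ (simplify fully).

M_X(t) = e^(λ*(e^(t) - 1))
K_X(t) = log M_X(t) = λ*(e^(t) - 1)
D^2[K](t) = λ*e^(t)

κ_2 = D^2[K](0) = λ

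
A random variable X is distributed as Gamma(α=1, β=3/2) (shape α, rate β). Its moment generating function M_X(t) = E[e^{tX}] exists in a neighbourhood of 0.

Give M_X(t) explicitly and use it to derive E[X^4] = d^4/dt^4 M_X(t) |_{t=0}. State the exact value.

E[X^4] = M′′′′(0) = 128/27

M_X(t) = 3/(2*(3/2 - t))
M′(t) = 6/(4*t^2 - 12*t + 9)
M′′(t) = -24/(8*t^3 - 36*t^2 + 54*t - 27)
M′′′(t) = 144/(16*t^4 - 96*t^3 + 216*t^2 - 216*t + 81)
M′′′′(t) = -1152/(32*t^5 - 240*t^4 + 720*t^3 - 1080*t^2 + 810*t - 243)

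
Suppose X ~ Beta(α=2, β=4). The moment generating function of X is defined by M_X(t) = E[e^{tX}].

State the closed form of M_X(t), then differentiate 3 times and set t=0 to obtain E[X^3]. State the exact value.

E[X^3] = d^3M/dt^3 |_{t=0} = 1/14

M_X(t) = ₁F₁(2; 6; t)
dM/dt = ₁F₁(3; 7; t)/3
d^2M/dt^2 = ₁F₁(4; 8; t)/7
d^3M/dt^3 = ₁F₁(5; 9; t)/14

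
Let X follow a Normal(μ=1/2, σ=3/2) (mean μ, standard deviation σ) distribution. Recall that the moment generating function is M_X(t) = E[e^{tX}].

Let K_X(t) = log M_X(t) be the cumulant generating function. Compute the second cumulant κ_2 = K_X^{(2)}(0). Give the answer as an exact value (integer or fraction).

M_X(t) = e^(9*t^2/8 + t/2)
K_X(t) = log M_X(t) = 9*t^2/8 + t/2
K^(2)(t) = 9/4

κ_2 = K^(2)(0) = 9/4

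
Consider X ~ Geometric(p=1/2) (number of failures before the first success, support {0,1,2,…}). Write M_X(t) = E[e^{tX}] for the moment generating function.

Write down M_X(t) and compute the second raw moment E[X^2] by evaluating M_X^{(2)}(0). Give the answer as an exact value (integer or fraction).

M_X(t) = 1/(2*(1 - e^(t)/2))
M^(2)(t) = (-e^(2*t) - 2*e^(t))/(e^(3*t) - 6*e^(2*t) + 12*e^(t) - 8)

E[X^2] = M^(2)(0) = 3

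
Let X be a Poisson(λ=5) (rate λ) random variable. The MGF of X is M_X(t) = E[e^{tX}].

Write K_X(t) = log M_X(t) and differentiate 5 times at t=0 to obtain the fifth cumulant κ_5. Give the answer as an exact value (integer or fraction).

κ_5 = D^5[K](0) = 5

M_X(t) = e^(5*e^(t) - 5)
K_X(t) = log M_X(t) = 5*e^(t) - 5
D^5[K](t) = 5*e^(t)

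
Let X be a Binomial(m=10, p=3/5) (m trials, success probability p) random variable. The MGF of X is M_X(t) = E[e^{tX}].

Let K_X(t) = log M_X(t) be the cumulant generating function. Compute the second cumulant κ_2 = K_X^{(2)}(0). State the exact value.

κ_2 = K^(2)(0) = 12/5

M_X(t) = (3*e^(t)/5 + 2/5)^10
K_X(t) = log M_X(t) = 10*log(3*e^(t)/5 + 2/5)
K^(2)(t) = 60*e^(t)/(9*e^(2*t) + 12*e^(t) + 4)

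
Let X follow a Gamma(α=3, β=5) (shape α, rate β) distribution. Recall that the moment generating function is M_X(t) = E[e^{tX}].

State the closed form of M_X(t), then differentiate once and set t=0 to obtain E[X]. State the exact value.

E[X] = dM/dt |_{t=0} = 3/5

M_X(t) = 125/(5 - t)^3
dM/dt = 375/(t^4 - 20*t^3 + 150*t^2 - 500*t + 625)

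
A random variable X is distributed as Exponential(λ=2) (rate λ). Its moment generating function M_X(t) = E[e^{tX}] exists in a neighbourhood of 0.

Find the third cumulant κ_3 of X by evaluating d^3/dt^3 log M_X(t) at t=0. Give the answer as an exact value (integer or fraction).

M_X(t) = 2/(2 - t)
K_X(t) = log M_X(t) = -log(2 - t) + log(2)
dK/dt = -1/(t - 2)
d^2K/dt^2 = 1/(t^2 - 4*t + 4)
d^3K/dt^3 = -2/(t^3 - 6*t^2 + 12*t - 8)

κ_3 = d^3K/dt^3 |_{t=0} = 1/4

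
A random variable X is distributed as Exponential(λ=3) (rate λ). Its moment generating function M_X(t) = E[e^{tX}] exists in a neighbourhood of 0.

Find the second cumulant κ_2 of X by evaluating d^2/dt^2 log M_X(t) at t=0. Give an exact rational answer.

M_X(t) = 3/(3 - t)
K_X(t) = log M_X(t) = -log(3 - t) + log(3)
dK/dt = -1/(t - 3)
d^2K/dt^2 = 1/(t^2 - 6*t + 9)

κ_2 = d^2K/dt^2 |_{t=0} = 1/9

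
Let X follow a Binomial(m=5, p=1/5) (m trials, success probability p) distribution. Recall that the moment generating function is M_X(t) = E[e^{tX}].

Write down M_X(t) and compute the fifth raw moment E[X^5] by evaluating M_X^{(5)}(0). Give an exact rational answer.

E[X^5] = M′′′′′(0) = 16849/625

M_X(t) = (e^(t)/5 + 4/5)^5
M′(t) = e^(5*t)/625 + 16*e^(4*t)/625 + 96*e^(3*t)/625 + 256*e^(2*t)/625 + 256*e^(t)/625
M′′(t) = e^(5*t)/125 + 64*e^(4*t)/625 + 288*e^(3*t)/625 + 512*e^(2*t)/625 + 256*e^(t)/625
M′′′(t) = e^(5*t)/25 + 256*e^(4*t)/625 + 864*e^(3*t)/625 + 1024*e^(2*t)/625 + 256*e^(t)/625
M′′′′(t) = e^(5*t)/5 + 1024*e^(4*t)/625 + 2592*e^(3*t)/625 + 2048*e^(2*t)/625 + 256*e^(t)/625
M′′′′′(t) = e^(5*t) + 4096*e^(4*t)/625 + 7776*e^(3*t)/625 + 4096*e^(2*t)/625 + 256*e^(t)/625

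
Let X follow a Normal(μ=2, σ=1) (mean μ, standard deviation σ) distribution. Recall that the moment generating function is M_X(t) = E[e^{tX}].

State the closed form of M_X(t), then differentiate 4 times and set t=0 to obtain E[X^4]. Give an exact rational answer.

M_X(t) = e^(t^2/2 + 2*t)
M′(t) = t*e^(2*t)*e^(t^2/2) + 2*e^(2*t)*e^(t^2/2)
M′′(t) = t^2*e^(2*t)*e^(t^2/2) + 4*t*e^(2*t)*e^(t^2/2) + 5*e^(2*t)*e^(t^2/2)
M′′′(t) = t^3*e^(2*t)*e^(t^2/2) + 6*t^2*e^(2*t)*e^(t^2/2) + 15*t*e^(2*t)*e^(t^2/2) + 14*e^(2*t)*e^(t^2/2)
M′′′′(t) = t^4*e^(2*t)*e^(t^2/2) + 8*t^3*e^(2*t)*e^(t^2/2) + 30*t^2*e^(2*t)*e^(t^2/2) + 56*t*e^(2*t)*e^(t^2/2) + 43*e^(2*t)*e^(t^2/2)

E[X^4] = M′′′′(0) = 43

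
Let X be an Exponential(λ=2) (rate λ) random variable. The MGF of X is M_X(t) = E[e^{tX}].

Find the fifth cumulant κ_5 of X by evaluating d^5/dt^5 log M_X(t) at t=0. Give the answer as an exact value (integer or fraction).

M_X(t) = 2/(2 - t)
K_X(t) = log M_X(t) = -log(2 - t) + log(2)
K′(t) = -1/(t - 2)
K′′(t) = 1/(t^2 - 4*t + 4)
K′′′(t) = -2/(t^3 - 6*t^2 + 12*t - 8)
K′′′′(t) = 6/(t^4 - 8*t^3 + 24*t^2 - 32*t + 16)
K′′′′′(t) = -24/(t^5 - 10*t^4 + 40*t^3 - 80*t^2 + 80*t - 32)

κ_5 = K′′′′′(0) = 3/4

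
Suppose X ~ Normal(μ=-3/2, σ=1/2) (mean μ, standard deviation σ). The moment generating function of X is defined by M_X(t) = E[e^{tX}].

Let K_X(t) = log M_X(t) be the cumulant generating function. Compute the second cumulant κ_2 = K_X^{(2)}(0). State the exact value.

M_X(t) = e^(t^2/8 - 3*t/2)
K_X(t) = log M_X(t) = t^2/8 - 3*t/2
K^(2)(t) = 1/4

κ_2 = K^(2)(0) = 1/4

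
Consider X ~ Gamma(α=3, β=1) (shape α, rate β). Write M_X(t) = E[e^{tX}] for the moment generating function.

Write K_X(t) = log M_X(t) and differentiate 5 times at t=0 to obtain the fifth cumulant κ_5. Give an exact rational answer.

M_X(t) = (1 - t)^(-3)
K_X(t) = log M_X(t) = -3*log(1 - t)
K′(t) = -3/(t - 1)
K′′(t) = 3/(t^2 - 2*t + 1)
K′′′(t) = -6/(t^3 - 3*t^2 + 3*t - 1)
K′′′′(t) = 18/(t^4 - 4*t^3 + 6*t^2 - 4*t + 1)
K′′′′′(t) = -72/(t^5 - 5*t^4 + 10*t^3 - 10*t^2 + 5*t - 1)

κ_5 = K′′′′′(0) = 72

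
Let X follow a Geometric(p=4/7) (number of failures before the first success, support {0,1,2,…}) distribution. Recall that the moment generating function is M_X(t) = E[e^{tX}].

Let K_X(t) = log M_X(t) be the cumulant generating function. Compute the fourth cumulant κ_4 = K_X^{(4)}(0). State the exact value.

M_X(t) = 4/(7*(1 - 3*e^(t)/7))
K_X(t) = log M_X(t) = -log(1 - 3*e^(t)/7) - log(7) + 2*log(2)
D^4[K](t) = (189*e^(3*t) + 1764*e^(2*t) + 1029*e^(t))/(81*e^(4*t) - 756*e^(3*t) + 2646*e^(2*t) - 4116*e^(t) + 2401)

κ_4 = D^4[K](0) = 1491/128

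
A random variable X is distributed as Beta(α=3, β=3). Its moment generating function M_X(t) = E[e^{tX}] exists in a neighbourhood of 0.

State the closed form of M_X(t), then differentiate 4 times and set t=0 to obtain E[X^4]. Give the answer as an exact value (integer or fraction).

M_X(t) = ₁F₁(3; 6; t)
dM/dt = ₁F₁(4; 7; t)/2
d^2M/dt^2 = 2*₁F₁(5; 8; t)/7
d^3M/dt^3 = 5*₁F₁(6; 9; t)/28
d^4M/dt^4 = 5*₁F₁(7; 10; t)/42

E[X^4] = d^4M/dt^4 |_{t=0} = 5/42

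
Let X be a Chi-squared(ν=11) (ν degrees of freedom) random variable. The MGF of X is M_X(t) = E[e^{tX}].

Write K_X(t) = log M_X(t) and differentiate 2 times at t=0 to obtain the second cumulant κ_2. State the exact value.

M_X(t) = (1 - 2*t)^(-11/2)
K_X(t) = log M_X(t) = -11*log(1 - 2*t)/2
K′(t) = -11/(2*t - 1)
K′′(t) = 22/(4*t^2 - 4*t + 1)

κ_2 = K′′(0) = 22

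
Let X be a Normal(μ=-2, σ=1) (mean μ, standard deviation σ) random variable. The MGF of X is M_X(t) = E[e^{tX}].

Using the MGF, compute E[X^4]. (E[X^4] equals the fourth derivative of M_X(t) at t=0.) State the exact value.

M_X(t) = e^(t^2/2 - 2*t)
dM/dt = t*e^(-2*t)*e^(t^2/2) - 2*e^(-2*t)*e^(t^2/2)
d^2M/dt^2 = (t^2*e^(t^2/2) - 4*t*e^(t^2/2) + 5*e^(t^2/2))*e^(-2*t)
d^3M/dt^3 = (t^3*e^(t^2/2) - 6*t^2*e^(t^2/2) + 15*t*e^(t^2/2) - 14*e^(t^2/2))*e^(-2*t)
d^4M/dt^4 = (t^4*e^(t^2/2) - 8*t^3*e^(t^2/2) + 30*t^2*e^(t^2/2) - 56*t*e^(t^2/2) + 43*e^(t^2/2))*e^(-2*t)

E[X^4] = d^4M/dt^4 |_{t=0} = 43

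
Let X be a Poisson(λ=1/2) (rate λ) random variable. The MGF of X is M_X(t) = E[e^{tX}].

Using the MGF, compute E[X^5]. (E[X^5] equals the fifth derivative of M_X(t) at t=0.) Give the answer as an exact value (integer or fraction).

E[X^5] = M′′′′′(0) = 257/32

M_X(t) = e^(e^(t)/2 - 1/2)
M′(t) = e^(-1/2)*e^(t)*e^(e^(t)/2)/2
M′′(t) = (e^(2*t)*e^(e^(t)/2) + 2*e^(t)*e^(e^(t)/2))*e^(-1/2)/4
M′′′(t) = (e^(3*t)*e^(e^(t)/2) + 6*e^(2*t)*e^(e^(t)/2) + 4*e^(t)*e^(e^(t)/2))*e^(-1/2)/8
M′′′′(t) = (e^(4*t)*e^(e^(t)/2) + 12*e^(3*t)*e^(e^(t)/2) + 28*e^(2*t)*e^(e^(t)/2) + 8*e^(t)*e^(e^(t)/2))*e^(-1/2)/16
M′′′′′(t) = (e^(5*t)*e^(e^(t)/2) + 20*e^(4*t)*e^(e^(t)/2) + 100*e^(3*t)*e^(e^(t)/2) + 120*e^(2*t)*e^(e^(t)/2) + 16*e^(t)*e^(e^(t)/2))*e^(-1/2)/32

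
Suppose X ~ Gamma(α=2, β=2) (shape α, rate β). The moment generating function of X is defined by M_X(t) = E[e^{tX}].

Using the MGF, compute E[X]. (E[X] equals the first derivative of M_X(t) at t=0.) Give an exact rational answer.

M_X(t) = 4/(2 - t)^2
D[M](t) = -8/(t^3 - 6*t^2 + 12*t - 8)

E[X] = D[M](0) = 1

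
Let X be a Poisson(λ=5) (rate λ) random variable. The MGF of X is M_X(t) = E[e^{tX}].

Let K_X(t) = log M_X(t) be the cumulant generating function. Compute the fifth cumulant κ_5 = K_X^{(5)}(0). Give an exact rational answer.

M_X(t) = e^(5*e^(t) - 5)
K_X(t) = log M_X(t) = 5*e^(t) - 5
K^(5)(t) = 5*e^(t)

κ_5 = K^(5)(0) = 5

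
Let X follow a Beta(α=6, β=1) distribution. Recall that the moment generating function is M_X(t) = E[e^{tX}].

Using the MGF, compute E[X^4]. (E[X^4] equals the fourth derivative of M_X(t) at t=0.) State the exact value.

M_X(t) = ₁F₁(6; 7; t)
M^(4)(t) = 3*₁F₁(10; 11; t)/5

E[X^4] = M^(4)(0) = 3/5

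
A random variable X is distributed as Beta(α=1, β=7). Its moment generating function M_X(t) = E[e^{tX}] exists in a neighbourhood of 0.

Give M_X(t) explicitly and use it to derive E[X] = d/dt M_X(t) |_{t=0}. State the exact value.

M_X(t) = ₁F₁(1; 8; t)
M^(1)(t) = ₁F₁(2; 9; t)/8

E[X] = M^(1)(0) = 1/8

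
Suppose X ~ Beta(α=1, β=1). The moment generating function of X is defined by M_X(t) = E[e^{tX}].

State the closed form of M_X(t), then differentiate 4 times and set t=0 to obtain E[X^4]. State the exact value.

E[X^4] = M^(4)(0) = 1/5

M_X(t) = ₁F₁(1; 2; t)
M^(4)(t) = ₁F₁(5; 6; t)/5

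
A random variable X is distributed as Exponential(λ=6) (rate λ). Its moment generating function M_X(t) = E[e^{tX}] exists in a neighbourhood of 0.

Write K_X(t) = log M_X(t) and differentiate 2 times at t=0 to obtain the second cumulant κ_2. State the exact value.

κ_2 = D^2[K](0) = 1/36

M_X(t) = 6/(6 - t)
K_X(t) = log M_X(t) = -log(6 - t) + log(6)
D^2[K](t) = 1/(t^2 - 12*t + 36)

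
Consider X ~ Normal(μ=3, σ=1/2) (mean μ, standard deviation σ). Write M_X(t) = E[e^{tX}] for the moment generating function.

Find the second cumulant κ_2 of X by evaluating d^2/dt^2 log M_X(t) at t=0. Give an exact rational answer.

M_X(t) = e^(t^2/8 + 3*t)
K_X(t) = log M_X(t) = t^2/8 + 3*t
K^(2)(t) = 1/4

κ_2 = K^(2)(0) = 1/4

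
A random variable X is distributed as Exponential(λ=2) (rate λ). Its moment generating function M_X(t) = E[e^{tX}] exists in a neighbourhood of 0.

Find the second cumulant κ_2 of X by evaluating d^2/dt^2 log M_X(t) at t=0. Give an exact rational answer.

κ_2 = D^2[K](0) = 1/4

M_X(t) = 2/(2 - t)
K_X(t) = log M_X(t) = -log(2 - t) + log(2)
D^2[K](t) = 1/(t^2 - 4*t + 4)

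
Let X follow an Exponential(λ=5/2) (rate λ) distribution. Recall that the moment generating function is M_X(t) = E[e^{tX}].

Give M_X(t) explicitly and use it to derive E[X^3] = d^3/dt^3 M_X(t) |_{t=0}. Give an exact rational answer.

M_X(t) = 5/(2*(5/2 - t))
M^(3)(t) = 240/(16*t^4 - 160*t^3 + 600*t^2 - 1000*t + 625)

E[X^3] = M^(3)(0) = 48/125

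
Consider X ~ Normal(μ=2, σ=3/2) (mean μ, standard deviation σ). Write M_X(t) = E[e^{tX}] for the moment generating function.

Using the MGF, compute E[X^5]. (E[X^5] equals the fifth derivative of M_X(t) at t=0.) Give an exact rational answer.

M_X(t) = e^(9*t^2/8 + 2*t)
dM/dt = 9*t*e^(2*t)*e^(9*t^2/8)/4 + 2*e^(2*t)*e^(9*t^2/8)
d^2M/dt^2 = 81*t^2*e^(2*t)*e^(9*t^2/8)/16 + 9*t*e^(2*t)*e^(9*t^2/8) + 25*e^(2*t)*e^(9*t^2/8)/4
d^3M/dt^3 = 729*t^3*e^(2*t)*e^(9*t^2/8)/64 + 243*t^2*e^(2*t)*e^(9*t^2/8)/8 + 675*t*e^(2*t)*e^(9*t^2/8)/16 + 43*e^(2*t)*e^(9*t^2/8)/2
d^4M/dt^4 = 6561*t^4*e^(2*t)*e^(9*t^2/8)/256 + 729*t^3*e^(2*t)*e^(9*t^2/8)/8 + 6075*t^2*e^(2*t)*e^(9*t^2/8)/32 + 387*t*e^(2*t)*e^(9*t^2/8)/2 + 1363*e^(2*t)*e^(9*t^2/8)/16

E[X^5] = d^5M/dt^5 |_{t=0} = 2911/8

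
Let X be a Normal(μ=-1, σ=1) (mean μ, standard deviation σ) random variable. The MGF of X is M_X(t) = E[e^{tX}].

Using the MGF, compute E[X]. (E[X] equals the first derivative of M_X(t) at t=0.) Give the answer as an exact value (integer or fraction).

M_X(t) = e^(t^2/2 - t)
M′(t) = t*e^(-t)*e^(t^2/2) - e^(-t)*e^(t^2/2)

E[X] = M′(0) = -1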